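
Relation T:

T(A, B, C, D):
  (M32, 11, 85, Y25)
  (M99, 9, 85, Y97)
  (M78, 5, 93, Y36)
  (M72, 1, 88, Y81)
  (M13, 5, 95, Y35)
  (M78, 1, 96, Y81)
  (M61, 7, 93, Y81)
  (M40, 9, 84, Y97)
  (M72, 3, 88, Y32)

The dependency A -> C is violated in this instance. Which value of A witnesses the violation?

A=M32: 1 row → C = 85 ✓
A=M99: 1 row → C = 85 ✓
A=M78: 2 rows → C takes values {93, 96} — violation
A=M72: 2 rows → C = 88, 88 ✓
A=M13: 1 row → C = 95 ✓
A=M61: 1 row → C = 93 ✓
A=M40: 1 row → C = 84 ✓
The only A value with inconsistent C is A=M78.

M78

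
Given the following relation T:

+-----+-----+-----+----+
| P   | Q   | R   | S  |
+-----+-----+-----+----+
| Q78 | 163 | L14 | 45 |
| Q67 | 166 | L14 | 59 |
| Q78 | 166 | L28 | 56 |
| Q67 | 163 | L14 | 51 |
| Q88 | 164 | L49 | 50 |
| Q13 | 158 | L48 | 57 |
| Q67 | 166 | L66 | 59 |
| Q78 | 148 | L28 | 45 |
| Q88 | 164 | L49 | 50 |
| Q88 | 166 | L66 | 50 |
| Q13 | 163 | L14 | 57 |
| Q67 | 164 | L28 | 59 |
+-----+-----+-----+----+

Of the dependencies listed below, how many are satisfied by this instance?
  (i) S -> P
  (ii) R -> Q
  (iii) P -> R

(i) S -> P: every LHS value maps to a single RHS value — holds.
(ii) R -> Q: R=L14: 4 rows → Q takes values {163, 166} — violation; R=L28: 3 rows → Q takes values {166, 148, 164} — violation — fails.
(iii) P -> R: P=Q78: 3 rows → R takes values {L14, L28} — violation; P=Q67: 4 rows → R takes values {L14, L66, L28} — violation; P=Q88: 3 rows → R takes values {L49, L66} — violation; P=Q13: 2 rows → R takes values {L48, L14} — violation — fails.
1 of the 3 dependencies holds.

1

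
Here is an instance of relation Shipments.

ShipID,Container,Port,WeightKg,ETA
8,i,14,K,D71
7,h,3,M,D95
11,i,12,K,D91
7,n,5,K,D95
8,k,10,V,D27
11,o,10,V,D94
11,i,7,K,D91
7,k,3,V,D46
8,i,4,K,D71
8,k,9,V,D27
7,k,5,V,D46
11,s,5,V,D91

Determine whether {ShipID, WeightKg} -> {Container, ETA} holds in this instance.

(ShipID=8, WeightKg=K): 2 rows → {Container,ETA} = (i, D71), (i, D71) ✓
(ShipID=7, WeightKg=M): 1 row → {Container,ETA} = (h, D95) ✓
(ShipID=11, WeightKg=K): 2 rows → {Container,ETA} = (i, D91), (i, D91) ✓
(ShipID=7, WeightKg=K): 1 row → {Container,ETA} = (n, D95) ✓
(ShipID=8, WeightKg=V): 2 rows → {Container,ETA} = (k, D27), (k, D27) ✓
(ShipID=11, WeightKg=V): 2 rows → {Container,ETA} takes values {(o, D94), (s, D91)} — violation
(ShipID=7, WeightKg=V): 2 rows → {Container,ETA} = (k, D46), (k, D46) ✓
Two rows agree on {ShipID, WeightKg} but differ on {Container, ETA}, so {ShipID, WeightKg} -> {Container, ETA} does not hold.

No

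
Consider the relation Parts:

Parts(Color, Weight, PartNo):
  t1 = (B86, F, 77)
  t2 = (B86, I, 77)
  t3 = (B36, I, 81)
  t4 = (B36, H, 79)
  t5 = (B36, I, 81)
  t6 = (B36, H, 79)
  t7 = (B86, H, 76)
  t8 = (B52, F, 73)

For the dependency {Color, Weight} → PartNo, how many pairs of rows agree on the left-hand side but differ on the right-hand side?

(Color=B36, Weight=I): all 2 rows agree on PartNo — 0 pairs.
(Color=B36, Weight=H): all 2 rows agree on PartNo — 0 pairs.

0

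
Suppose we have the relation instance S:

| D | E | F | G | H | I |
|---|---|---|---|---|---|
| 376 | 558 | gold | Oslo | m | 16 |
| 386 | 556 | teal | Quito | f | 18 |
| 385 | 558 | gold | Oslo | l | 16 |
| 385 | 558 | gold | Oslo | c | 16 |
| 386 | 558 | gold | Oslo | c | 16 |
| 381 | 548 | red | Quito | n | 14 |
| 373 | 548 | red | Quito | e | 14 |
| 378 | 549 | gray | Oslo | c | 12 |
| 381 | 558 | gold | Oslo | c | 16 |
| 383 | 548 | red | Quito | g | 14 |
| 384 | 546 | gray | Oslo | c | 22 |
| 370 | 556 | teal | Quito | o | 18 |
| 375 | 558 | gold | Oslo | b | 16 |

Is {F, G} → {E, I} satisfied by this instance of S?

(F=gold, G=Oslo): 6 rows → {E,I} = (558, 16), (558, 16), (558, 16), (558, 16), (558, 16), (558, 16) ✓
(F=teal, G=Quito): 2 rows → {E,I} = (556, 18), (556, 18) ✓
(F=red, G=Quito): 3 rows → {E,I} = (548, 14), (548, 14), (548, 14) ✓
(F=gray, G=Oslo): 2 rows → {E,I} takes values {(549, 12), (546, 22)} — violation
Two rows agree on {F, G} but differ on {E, I}, so {F, G} → {E, I} does not hold.

No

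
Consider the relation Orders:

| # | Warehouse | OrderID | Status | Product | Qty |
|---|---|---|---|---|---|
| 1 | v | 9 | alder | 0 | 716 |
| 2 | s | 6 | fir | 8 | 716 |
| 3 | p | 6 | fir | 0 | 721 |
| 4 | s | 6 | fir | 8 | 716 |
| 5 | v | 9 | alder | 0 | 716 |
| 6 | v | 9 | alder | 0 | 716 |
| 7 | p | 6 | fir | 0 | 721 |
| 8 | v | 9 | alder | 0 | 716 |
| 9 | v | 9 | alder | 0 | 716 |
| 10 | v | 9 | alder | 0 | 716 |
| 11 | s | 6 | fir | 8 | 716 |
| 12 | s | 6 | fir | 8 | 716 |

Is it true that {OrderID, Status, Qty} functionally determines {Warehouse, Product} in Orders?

(OrderID=9, Status=alder, Qty=716): rows 1, 5, 6, 8, 9, 10 → {Warehouse,Product} = (v, 0), (v, 0), (v, 0), (v, 0), (v, 0), (v, 0) ✓
(OrderID=6, Status=fir, Qty=716): rows 2, 4, 11, 12 → {Warehouse,Product} = (s, 8), (s, 8), (s, 8), (s, 8) ✓
(OrderID=6, Status=fir, Qty=721): rows 3, 7 → {Warehouse,Product} = (p, 0), (p, 0) ✓
Every {OrderID, Status, Qty} value is associated with a single {Warehouse, Product} value, so {OrderID, Status, Qty} → {Warehouse, Product} holds.

Yes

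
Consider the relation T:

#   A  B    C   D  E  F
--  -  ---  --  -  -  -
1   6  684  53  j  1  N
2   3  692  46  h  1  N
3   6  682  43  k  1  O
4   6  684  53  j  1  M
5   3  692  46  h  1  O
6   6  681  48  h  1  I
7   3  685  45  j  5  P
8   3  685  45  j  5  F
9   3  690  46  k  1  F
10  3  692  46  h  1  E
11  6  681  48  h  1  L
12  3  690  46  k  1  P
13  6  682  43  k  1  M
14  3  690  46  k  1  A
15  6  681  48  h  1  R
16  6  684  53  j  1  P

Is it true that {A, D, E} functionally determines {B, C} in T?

(A=6, D=j, E=1): rows 1, 4, 16 → {B,C} = (684, 53), (684, 53), (684, 53) ✓
(A=3, D=h, E=1): rows 2, 5, 10 → {B,C} = (692, 46), (692, 46), (692, 46) ✓
(A=6, D=k, E=1): rows 3, 13 → {B,C} = (682, 43), (682, 43) ✓
(A=6, D=h, E=1): rows 6, 11, 15 → {B,C} = (681, 48), (681, 48), (681, 48) ✓
(A=3, D=j, E=5): rows 7, 8 → {B,C} = (685, 45), (685, 45) ✓
(A=3, D=k, E=1): rows 9, 12, 14 → {B,C} = (690, 46), (690, 46), (690, 46) ✓
Every {A, D, E} value is associated with a single {B, C} value, so {A, D, E} → {B, C} holds.

Yes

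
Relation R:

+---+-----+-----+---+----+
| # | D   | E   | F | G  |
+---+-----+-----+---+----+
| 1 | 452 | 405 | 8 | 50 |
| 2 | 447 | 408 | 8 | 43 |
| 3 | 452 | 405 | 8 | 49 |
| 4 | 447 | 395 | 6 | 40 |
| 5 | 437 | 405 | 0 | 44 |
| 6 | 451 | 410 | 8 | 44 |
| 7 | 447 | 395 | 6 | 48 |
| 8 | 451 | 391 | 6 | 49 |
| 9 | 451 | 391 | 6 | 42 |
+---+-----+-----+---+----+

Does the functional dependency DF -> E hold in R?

(D=452, F=8): rows 1, 3 → E = 405, 405 ✓
(D=447, F=8): row 2 → E = 408 ✓
(D=447, F=6): rows 4, 7 → E = 395, 395 ✓
(D=437, F=0): row 5 → E = 405 ✓
(D=451, F=8): row 6 → E = 410 ✓
(D=451, F=6): rows 8, 9 → E = 391, 391 ✓
Every DF value is associated with a single E value, so DF -> E holds.

Yes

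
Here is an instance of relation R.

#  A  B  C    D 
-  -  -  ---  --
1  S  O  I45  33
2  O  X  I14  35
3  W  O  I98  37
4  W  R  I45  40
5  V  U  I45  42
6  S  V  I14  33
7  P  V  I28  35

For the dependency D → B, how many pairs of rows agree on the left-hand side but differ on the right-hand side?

2

D=33: violating pairs (1,6) — 1 pair.
D=35: violating pairs (2,7) — 1 pair.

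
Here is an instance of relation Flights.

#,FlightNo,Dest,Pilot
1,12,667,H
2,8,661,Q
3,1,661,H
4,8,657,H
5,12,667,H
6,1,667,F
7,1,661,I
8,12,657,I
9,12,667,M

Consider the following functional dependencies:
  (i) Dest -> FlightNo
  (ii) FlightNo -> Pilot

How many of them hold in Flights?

(i) Dest -> FlightNo: Dest=667: rows 1, 5, 6, 9 → FlightNo takes values {12, 1} — violation; Dest=661: rows 2, 3, 7 → FlightNo takes values {8, 1} — violation; Dest=657: rows 4, 8 → FlightNo takes values {8, 12} — violation — fails.
(ii) FlightNo -> Pilot: FlightNo=12: rows 1, 5, 8, 9 → Pilot takes values {H, I, M} — violation; FlightNo=8: rows 2, 4 → Pilot takes values {Q, H} — violation; FlightNo=1: rows 3, 6, 7 → Pilot takes values {H, F, I} — violation — fails.
None of the 2 dependencies hold.

0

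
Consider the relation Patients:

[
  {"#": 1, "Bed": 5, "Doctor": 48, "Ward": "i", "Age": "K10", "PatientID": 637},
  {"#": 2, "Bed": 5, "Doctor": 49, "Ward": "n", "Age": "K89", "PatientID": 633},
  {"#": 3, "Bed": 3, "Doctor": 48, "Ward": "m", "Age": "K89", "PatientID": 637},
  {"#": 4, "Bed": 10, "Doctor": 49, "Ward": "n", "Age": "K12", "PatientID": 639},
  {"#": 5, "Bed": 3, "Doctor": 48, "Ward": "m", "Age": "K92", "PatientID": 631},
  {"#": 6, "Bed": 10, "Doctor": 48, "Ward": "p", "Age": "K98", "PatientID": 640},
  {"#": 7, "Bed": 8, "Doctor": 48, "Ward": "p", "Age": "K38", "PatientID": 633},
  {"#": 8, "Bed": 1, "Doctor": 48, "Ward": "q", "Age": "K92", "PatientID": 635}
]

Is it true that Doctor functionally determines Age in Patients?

No

Doctor=48: rows 1, 3, 5, 6, 7, 8 → Age takes values {K10, K89, K92, K98, K38} — violation
Doctor=49: rows 2, 4 → Age takes values {K89, K12} — violation
Two rows agree on Doctor but differ on Age, so Doctor → Age does not hold.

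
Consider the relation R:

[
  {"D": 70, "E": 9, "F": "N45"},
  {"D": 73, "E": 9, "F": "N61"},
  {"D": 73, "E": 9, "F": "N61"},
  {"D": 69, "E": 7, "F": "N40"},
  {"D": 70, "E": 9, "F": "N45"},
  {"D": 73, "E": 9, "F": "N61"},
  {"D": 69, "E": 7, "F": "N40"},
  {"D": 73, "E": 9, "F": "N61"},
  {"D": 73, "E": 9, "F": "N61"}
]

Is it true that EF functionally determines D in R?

Yes

(E=9, F=N45): 2 rows → D = 70, 70 ✓
(E=9, F=N61): 5 rows → D = 73, 73, 73, 73, 73 ✓
(E=7, F=N40): 2 rows → D = 69, 69 ✓
Every EF value is associated with a single D value, so EF -> D holds.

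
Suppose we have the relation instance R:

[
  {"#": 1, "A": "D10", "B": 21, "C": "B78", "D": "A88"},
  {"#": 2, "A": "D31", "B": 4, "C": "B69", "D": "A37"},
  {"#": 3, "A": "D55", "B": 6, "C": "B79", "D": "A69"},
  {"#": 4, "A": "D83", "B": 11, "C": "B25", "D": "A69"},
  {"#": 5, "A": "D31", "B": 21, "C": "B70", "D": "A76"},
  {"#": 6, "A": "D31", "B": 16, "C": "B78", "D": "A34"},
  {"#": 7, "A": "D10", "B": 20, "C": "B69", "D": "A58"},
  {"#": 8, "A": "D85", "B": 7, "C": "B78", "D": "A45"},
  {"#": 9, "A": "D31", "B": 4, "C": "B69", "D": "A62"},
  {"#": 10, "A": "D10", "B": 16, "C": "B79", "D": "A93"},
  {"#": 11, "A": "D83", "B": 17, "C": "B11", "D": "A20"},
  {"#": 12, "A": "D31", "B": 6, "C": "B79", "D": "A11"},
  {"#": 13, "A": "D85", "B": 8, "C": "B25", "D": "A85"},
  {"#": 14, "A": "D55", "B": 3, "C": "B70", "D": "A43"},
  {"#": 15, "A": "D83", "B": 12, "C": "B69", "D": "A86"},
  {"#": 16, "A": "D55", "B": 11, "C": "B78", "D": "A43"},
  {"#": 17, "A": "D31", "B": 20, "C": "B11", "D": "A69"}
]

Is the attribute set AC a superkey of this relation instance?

Rows 2 and 9 have the same AC value (A=D31, C=B69) but are distinct tuples, so AC does not determine every attribute — not a superkey.

No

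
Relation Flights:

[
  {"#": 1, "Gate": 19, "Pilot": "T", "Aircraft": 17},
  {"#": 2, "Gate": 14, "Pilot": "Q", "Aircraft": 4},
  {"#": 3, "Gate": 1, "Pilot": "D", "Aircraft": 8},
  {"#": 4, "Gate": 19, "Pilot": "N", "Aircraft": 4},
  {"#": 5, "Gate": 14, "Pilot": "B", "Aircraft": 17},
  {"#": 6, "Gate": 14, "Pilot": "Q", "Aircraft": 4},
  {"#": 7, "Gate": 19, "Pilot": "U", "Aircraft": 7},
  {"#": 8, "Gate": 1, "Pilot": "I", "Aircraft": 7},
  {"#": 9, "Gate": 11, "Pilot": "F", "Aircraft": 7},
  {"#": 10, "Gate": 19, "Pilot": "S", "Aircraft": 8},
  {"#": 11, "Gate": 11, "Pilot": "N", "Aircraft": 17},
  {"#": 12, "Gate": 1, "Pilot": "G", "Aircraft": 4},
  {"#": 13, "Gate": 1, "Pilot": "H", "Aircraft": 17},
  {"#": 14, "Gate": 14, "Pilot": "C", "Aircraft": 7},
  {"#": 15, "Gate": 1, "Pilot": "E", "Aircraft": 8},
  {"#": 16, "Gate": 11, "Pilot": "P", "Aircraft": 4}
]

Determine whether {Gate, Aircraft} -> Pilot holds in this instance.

(Gate=19, Aircraft=17): row 1 → Pilot = T ✓
(Gate=14, Aircraft=4): rows 2, 6 → Pilot = Q, Q ✓
(Gate=1, Aircraft=8): rows 3, 15 → Pilot takes values {D, E} — violation
(Gate=19, Aircraft=4): row 4 → Pilot = N ✓
(Gate=14, Aircraft=17): row 5 → Pilot = B ✓
(Gate=19, Aircraft=7): row 7 → Pilot = U ✓
(Gate=1, Aircraft=7): row 8 → Pilot = I ✓
(Gate=11, Aircraft=7): row 9 → Pilot = F ✓
(Gate=19, Aircraft=8): row 10 → Pilot = S ✓
(Gate=11, Aircraft=17): row 11 → Pilot = N ✓
(Gate=1, Aircraft=4): row 12 → Pilot = G ✓
(Gate=1, Aircraft=17): row 13 → Pilot = H ✓
(Gate=14, Aircraft=7): row 14 → Pilot = C ✓
(Gate=11, Aircraft=4): row 16 → Pilot = P ✓
Two rows agree on {Gate, Aircraft} but differ on Pilot, so {Gate, Aircraft} -> Pilot does not hold.

No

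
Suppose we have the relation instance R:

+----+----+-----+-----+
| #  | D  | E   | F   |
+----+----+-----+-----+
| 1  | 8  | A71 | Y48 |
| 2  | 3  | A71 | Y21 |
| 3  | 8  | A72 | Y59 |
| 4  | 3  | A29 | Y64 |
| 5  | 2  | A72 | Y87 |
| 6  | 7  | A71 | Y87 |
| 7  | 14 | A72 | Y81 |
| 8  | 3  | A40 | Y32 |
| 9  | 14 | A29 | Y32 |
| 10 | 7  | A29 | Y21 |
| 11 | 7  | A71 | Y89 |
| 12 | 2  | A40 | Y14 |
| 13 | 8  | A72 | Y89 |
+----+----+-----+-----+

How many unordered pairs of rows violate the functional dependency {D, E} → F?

(D=8, E=A72): violating pairs (3,13) — 1 pair.
(D=7, E=A71): violating pairs (6,11) — 1 pair.

2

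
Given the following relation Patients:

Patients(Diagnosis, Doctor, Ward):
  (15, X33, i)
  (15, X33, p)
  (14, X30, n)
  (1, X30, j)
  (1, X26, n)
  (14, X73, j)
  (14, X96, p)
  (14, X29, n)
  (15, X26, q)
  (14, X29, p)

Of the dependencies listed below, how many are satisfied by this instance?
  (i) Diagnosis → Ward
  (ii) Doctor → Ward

0

(i) Diagnosis → Ward: Diagnosis=15: 3 rows → Ward takes values {i, p, q} — violation; Diagnosis=14: 5 rows → Ward takes values {n, j, p} — violation; Diagnosis=1: 2 rows → Ward takes values {j, n} — violation — fails.
(ii) Doctor → Ward: Doctor=X33: 2 rows → Ward takes values {i, p} — violation; Doctor=X30: 2 rows → Ward takes values {n, j} — violation; Doctor=X26: 2 rows → Ward takes values {n, q} — violation; Doctor=X29: 2 rows → Ward takes values {n, p} — violation — fails.
None of the 2 dependencies hold.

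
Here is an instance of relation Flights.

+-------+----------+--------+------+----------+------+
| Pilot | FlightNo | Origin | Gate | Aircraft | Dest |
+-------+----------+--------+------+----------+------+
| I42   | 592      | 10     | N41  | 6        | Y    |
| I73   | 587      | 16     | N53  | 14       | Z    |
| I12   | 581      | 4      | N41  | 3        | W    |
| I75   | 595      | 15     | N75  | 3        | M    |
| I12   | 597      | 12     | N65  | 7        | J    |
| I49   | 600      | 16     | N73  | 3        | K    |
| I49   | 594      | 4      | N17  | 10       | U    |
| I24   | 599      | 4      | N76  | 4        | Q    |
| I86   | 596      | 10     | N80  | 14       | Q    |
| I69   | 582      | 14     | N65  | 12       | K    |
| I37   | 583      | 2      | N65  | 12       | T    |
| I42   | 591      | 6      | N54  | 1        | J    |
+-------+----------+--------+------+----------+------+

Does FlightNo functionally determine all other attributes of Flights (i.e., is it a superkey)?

Yes

All 12 rows have distinct FlightNo values, so FlightNo → (all attributes) holds and FlightNo is a superkey.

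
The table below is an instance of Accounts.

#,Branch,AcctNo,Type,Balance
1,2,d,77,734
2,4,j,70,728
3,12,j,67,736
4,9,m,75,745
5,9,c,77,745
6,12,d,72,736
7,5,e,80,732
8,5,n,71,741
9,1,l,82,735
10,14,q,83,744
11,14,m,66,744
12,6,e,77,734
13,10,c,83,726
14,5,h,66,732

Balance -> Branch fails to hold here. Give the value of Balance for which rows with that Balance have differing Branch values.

Balance=734: rows 1, 12 → Branch takes values {2, 6} — violation
Balance=728: row 2 → Branch = 4 ✓
Balance=736: rows 3, 6 → Branch = 12, 12 ✓
Balance=745: rows 4, 5 → Branch = 9, 9 ✓
Balance=732: rows 7, 14 → Branch = 5, 5 ✓
Balance=741: row 8 → Branch = 5 ✓
Balance=735: row 9 → Branch = 1 ✓
Balance=744: rows 10, 11 → Branch = 14, 14 ✓
Balance=726: row 13 → Branch = 10 ✓
The only Balance value with inconsistent Branch is Balance=734.

734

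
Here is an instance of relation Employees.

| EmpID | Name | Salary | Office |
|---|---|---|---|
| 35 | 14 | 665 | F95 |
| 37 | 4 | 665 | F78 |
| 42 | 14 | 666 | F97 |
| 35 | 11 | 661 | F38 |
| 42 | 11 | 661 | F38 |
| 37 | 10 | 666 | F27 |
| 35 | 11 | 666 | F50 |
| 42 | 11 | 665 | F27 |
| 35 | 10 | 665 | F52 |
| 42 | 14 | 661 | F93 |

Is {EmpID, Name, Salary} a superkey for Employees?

All 10 rows have distinct {EmpID, Name, Salary} values, so {EmpID, Name, Salary} → (all attributes) holds and {EmpID, Name, Salary} is a superkey.

Yes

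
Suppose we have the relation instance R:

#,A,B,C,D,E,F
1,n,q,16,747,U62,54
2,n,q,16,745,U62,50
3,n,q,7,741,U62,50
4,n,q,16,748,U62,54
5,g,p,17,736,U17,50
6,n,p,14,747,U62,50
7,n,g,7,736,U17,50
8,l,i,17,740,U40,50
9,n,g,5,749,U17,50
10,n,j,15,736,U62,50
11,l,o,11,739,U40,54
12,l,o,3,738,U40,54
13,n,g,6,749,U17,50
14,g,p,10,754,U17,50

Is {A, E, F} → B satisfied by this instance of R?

(A=n, E=U62, F=54): rows 1, 4 → B = q, q ✓
(A=n, E=U62, F=50): rows 2, 3, 6, 10 → B takes values {q, p, j} — violation
(A=g, E=U17, F=50): rows 5, 14 → B = p, p ✓
(A=n, E=U17, F=50): rows 7, 9, 13 → B = g, g, g ✓
(A=l, E=U40, F=50): row 8 → B = i ✓
(A=l, E=U40, F=54): rows 11, 12 → B = o, o ✓
Two rows agree on {A, E, F} but differ on B, so {A, E, F} → B does not hold.

No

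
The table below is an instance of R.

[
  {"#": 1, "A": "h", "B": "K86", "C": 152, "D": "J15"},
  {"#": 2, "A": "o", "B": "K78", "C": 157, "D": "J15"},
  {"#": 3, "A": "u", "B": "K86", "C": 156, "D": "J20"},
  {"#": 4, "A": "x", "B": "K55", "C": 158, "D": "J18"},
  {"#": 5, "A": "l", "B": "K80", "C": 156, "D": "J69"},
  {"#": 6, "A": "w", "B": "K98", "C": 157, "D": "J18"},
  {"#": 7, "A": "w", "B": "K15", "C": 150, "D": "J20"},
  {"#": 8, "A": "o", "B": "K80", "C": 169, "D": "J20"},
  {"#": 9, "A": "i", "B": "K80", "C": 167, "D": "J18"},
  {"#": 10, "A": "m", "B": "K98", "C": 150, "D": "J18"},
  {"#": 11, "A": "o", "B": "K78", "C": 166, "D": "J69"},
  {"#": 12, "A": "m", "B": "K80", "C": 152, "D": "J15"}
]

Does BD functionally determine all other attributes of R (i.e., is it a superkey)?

Rows 6 and 10 have the same BD value (B=K98, D=J18) but are distinct tuples, so BD does not determine every attribute — not a superkey.

No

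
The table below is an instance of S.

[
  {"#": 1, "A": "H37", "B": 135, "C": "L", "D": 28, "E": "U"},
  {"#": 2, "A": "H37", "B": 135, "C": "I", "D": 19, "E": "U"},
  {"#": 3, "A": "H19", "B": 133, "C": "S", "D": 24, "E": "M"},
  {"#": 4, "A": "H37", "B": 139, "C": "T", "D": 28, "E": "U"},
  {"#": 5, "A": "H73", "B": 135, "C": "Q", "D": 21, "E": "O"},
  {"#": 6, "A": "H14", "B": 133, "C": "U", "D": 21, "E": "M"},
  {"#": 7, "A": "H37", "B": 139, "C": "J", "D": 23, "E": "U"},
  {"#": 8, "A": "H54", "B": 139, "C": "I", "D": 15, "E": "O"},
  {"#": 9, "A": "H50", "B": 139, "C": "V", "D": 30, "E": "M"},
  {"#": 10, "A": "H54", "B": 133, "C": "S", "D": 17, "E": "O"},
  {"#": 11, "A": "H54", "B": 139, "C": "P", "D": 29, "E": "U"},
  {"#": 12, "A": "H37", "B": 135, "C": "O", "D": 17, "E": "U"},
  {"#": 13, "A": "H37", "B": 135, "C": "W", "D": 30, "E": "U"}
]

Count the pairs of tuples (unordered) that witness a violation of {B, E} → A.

(B=135, E=U): all 4 rows agree on A — 0 pairs.
(B=133, E=M): violating pairs (3,6) — 1 pair.
(B=139, E=U): violating pairs (4,11), (7,11) — 2 pairs.

3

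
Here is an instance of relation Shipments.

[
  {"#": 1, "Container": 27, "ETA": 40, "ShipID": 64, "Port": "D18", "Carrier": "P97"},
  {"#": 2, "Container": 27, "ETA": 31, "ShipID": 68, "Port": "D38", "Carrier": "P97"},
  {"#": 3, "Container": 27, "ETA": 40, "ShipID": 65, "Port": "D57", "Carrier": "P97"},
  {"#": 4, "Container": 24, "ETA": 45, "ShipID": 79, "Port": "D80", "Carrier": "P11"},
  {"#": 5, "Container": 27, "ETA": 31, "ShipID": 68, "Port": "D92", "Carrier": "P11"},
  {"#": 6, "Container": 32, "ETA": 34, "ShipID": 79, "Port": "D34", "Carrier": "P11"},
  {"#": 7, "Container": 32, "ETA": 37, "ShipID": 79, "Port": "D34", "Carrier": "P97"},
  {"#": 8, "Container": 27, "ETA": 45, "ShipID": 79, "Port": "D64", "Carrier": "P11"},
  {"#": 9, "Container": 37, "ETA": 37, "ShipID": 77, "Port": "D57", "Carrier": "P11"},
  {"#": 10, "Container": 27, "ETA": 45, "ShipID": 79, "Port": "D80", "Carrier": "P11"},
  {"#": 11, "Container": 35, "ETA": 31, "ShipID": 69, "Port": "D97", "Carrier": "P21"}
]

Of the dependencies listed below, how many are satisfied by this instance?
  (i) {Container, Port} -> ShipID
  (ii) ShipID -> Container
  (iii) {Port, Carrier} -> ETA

(i) {Container, Port} -> ShipID: every LHS value maps to a single RHS value — holds.
(ii) ShipID -> Container: ShipID=79: rows 4, 6, 7, 8, 10 → Container takes values {24, 32, 27} — violation — fails.
(iii) {Port, Carrier} -> ETA: every LHS value maps to a single RHS value — holds.
2 of the 3 dependencies hold.

2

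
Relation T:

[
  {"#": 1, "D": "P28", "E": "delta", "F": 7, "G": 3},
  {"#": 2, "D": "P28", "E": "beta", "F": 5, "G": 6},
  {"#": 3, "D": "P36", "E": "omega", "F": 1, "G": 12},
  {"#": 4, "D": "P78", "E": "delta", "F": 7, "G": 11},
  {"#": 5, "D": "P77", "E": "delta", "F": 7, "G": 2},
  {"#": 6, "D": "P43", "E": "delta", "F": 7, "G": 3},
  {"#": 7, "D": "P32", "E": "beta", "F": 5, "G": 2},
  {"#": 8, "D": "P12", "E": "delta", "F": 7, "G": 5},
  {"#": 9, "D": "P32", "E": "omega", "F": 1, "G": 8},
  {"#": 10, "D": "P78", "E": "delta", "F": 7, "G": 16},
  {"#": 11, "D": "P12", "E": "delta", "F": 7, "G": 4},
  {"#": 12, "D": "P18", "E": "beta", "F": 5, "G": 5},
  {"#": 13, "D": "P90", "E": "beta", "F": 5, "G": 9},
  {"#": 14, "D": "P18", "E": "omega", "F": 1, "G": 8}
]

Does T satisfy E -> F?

Yes

E=delta: rows 1, 4, 5, 6, 8, 10, 11 → F = 7, 7, 7, 7, 7, 7, 7 ✓
E=beta: rows 2, 7, 12, 13 → F = 5, 5, 5, 5 ✓
E=omega: rows 3, 9, 14 → F = 1, 1, 1 ✓
Every E value is associated with a single F value, so E -> F holds.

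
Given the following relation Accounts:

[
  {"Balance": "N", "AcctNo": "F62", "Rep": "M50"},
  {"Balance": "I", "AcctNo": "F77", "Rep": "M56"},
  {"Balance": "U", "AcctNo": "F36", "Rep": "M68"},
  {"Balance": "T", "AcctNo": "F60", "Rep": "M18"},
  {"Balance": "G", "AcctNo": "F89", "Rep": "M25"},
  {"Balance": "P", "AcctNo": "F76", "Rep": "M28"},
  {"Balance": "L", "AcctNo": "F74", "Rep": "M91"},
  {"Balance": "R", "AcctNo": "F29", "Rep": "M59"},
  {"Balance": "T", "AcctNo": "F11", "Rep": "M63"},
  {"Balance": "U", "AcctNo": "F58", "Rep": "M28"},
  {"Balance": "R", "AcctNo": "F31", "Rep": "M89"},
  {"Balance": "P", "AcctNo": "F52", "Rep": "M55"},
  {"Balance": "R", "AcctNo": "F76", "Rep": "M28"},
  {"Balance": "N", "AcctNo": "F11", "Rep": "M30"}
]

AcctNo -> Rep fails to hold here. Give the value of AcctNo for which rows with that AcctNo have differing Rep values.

F11

AcctNo=F62: 1 row → Rep = M50 ✓
AcctNo=F77: 1 row → Rep = M56 ✓
AcctNo=F36: 1 row → Rep = M68 ✓
AcctNo=F60: 1 row → Rep = M18 ✓
AcctNo=F89: 1 row → Rep = M25 ✓
AcctNo=F76: 2 rows → Rep = M28, M28 ✓
AcctNo=F74: 1 row → Rep = M91 ✓
AcctNo=F29: 1 row → Rep = M59 ✓
AcctNo=F11: 2 rows → Rep takes values {M63, M30} — violation
AcctNo=F58: 1 row → Rep = M28 ✓
AcctNo=F31: 1 row → Rep = M89 ✓
AcctNo=F52: 1 row → Rep = M55 ✓
The only AcctNo value with inconsistent Rep is AcctNo=F11.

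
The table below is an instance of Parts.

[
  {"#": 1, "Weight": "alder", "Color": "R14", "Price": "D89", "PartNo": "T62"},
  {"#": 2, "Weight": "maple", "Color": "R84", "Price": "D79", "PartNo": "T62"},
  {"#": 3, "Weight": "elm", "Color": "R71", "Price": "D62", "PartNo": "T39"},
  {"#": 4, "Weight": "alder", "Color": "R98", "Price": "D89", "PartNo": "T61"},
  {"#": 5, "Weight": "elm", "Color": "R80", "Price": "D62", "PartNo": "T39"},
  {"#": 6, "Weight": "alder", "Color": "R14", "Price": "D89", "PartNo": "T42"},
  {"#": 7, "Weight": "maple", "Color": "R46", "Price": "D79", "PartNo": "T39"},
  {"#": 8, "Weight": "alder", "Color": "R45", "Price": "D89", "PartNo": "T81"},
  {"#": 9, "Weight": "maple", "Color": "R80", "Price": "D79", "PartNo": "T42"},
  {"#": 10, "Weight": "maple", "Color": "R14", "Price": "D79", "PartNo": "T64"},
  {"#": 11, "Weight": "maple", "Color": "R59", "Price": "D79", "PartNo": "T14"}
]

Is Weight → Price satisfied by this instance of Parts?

Weight=alder: rows 1, 4, 6, 8 → Price = D89, D89, D89, D89 ✓
Weight=maple: rows 2, 7, 9, 10, 11 → Price = D79, D79, D79, D79, D79 ✓
Weight=elm: rows 3, 5 → Price = D62, D62 ✓
Every Weight value is associated with a single Price value, so Weight → Price holds.

Yes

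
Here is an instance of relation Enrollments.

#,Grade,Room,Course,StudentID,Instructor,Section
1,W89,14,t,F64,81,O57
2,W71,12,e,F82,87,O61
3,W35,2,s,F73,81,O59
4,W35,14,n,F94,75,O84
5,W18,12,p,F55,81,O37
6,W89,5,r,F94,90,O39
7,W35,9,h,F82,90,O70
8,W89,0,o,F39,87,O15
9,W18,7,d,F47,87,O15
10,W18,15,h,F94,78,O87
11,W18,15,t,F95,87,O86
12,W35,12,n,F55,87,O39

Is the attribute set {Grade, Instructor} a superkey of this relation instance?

No

Rows 9 and 11 have the same {Grade, Instructor} value (Grade=W18, Instructor=87) but are distinct tuples, so {Grade, Instructor} does not determine every attribute — not a superkey.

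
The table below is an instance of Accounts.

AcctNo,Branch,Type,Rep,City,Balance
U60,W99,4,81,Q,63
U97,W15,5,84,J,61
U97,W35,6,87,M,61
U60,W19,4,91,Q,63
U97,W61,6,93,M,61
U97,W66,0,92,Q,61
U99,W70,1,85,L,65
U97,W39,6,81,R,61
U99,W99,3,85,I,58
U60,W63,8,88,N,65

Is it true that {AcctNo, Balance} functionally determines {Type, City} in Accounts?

(AcctNo=U60, Balance=63): 2 rows → {Type,City} = (4, Q), (4, Q) ✓
(AcctNo=U97, Balance=61): 5 rows → {Type,City} takes values {(5, J), (6, M), (0, Q), (6, R)} — violation
(AcctNo=U99, Balance=65): 1 row → {Type,City} = (1, L) ✓
(AcctNo=U99, Balance=58): 1 row → {Type,City} = (3, I) ✓
(AcctNo=U60, Balance=65): 1 row → {Type,City} = (8, N) ✓
Two rows agree on {AcctNo, Balance} but differ on {Type, City}, so {AcctNo, Balance} -> {Type, City} does not hold.

No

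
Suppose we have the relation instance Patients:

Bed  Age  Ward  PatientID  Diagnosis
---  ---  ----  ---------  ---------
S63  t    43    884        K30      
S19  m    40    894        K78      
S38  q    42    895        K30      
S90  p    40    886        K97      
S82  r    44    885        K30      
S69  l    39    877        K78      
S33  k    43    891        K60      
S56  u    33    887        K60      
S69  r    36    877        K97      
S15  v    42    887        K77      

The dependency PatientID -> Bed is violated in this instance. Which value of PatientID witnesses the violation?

887

PatientID=884: 1 row → Bed = S63 ✓
PatientID=894: 1 row → Bed = S19 ✓
PatientID=895: 1 row → Bed = S38 ✓
PatientID=886: 1 row → Bed = S90 ✓
PatientID=885: 1 row → Bed = S82 ✓
PatientID=877: 2 rows → Bed = S69, S69 ✓
PatientID=891: 1 row → Bed = S33 ✓
PatientID=887: 2 rows → Bed takes values {S56, S15} — violation
The only PatientID value with inconsistent Bed is PatientID=887.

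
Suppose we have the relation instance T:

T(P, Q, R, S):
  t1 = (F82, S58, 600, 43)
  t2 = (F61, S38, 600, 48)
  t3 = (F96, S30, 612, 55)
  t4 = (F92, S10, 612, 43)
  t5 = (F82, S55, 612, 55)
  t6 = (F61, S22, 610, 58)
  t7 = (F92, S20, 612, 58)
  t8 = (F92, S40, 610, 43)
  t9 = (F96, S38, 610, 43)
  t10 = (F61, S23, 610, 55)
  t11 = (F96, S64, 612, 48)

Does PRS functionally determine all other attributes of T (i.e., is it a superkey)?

Yes

All 11 rows have distinct PRS values, so PRS → (all attributes) holds and PRS is a superkey.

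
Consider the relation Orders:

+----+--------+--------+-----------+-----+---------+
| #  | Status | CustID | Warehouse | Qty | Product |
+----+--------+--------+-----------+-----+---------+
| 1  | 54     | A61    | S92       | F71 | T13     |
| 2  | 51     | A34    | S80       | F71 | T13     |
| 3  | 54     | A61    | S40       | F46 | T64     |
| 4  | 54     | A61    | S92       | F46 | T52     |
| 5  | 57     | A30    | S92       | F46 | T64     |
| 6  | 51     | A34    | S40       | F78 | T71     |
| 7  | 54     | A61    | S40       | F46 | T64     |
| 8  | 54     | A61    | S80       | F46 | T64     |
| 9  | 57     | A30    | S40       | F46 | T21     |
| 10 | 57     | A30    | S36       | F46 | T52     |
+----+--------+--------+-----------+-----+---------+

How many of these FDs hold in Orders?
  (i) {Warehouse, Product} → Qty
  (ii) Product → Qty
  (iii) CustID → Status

(i) {Warehouse, Product} → Qty: every LHS value maps to a single RHS value — holds.
(ii) Product → Qty: every LHS value maps to a single RHS value — holds.
(iii) CustID → Status: every LHS value maps to a single RHS value — holds.
3 of the 3 dependencies hold.

3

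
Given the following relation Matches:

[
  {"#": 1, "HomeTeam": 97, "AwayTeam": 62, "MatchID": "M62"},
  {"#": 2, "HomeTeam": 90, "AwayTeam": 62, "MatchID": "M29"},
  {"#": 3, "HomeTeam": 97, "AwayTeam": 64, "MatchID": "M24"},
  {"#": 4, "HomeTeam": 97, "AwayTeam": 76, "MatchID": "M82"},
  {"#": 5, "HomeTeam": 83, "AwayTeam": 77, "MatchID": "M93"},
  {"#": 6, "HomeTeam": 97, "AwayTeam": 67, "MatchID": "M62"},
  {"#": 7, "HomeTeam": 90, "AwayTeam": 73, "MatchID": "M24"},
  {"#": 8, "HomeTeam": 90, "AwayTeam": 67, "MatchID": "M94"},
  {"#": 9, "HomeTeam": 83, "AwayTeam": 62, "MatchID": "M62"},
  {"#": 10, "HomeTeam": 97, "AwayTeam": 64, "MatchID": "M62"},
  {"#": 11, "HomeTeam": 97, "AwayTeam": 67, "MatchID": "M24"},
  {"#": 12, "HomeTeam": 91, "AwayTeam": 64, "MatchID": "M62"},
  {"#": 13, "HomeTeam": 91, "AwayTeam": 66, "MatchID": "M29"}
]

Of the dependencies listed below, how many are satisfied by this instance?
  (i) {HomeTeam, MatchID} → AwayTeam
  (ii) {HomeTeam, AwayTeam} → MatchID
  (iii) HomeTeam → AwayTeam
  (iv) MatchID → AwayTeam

(i) {HomeTeam, MatchID} → AwayTeam: (HomeTeam=97, MatchID=M62): rows 1, 6, 10 → AwayTeam takes values {62, 67, 64} — violation; (HomeTeam=97, MatchID=M24): rows 3, 11 → AwayTeam takes values {64, 67} — violation — fails.
(ii) {HomeTeam, AwayTeam} → MatchID: (HomeTeam=97, AwayTeam=64): rows 3, 10 → MatchID takes values {M24, M62} — violation; (HomeTeam=97, AwayTeam=67): rows 6, 11 → MatchID takes values {M62, M24} — violation — fails.
(iii) HomeTeam → AwayTeam: HomeTeam=97: rows 1, 3, 4, 6, 10, 11 → AwayTeam takes values {62, 64, 76, 67} — violation; HomeTeam=90: rows 2, 7, 8 → AwayTeam takes values {62, 73, 67} — violation; HomeTeam=83: rows 5, 9 → AwayTeam takes values {77, 62} — violation; HomeTeam=91: rows 12, 13 → AwayTeam takes values {64, 66} — violation — fails.
(iv) MatchID → AwayTeam: MatchID=M62: rows 1, 6, 9, 10, 12 → AwayTeam takes values {62, 67, 64} — violation; MatchID=M29: rows 2, 13 → AwayTeam takes values {62, 66} — violation; MatchID=M24: rows 3, 7, 11 → AwayTeam takes values {64, 73, 67} — violation — fails.
None of the 4 dependencies hold.

0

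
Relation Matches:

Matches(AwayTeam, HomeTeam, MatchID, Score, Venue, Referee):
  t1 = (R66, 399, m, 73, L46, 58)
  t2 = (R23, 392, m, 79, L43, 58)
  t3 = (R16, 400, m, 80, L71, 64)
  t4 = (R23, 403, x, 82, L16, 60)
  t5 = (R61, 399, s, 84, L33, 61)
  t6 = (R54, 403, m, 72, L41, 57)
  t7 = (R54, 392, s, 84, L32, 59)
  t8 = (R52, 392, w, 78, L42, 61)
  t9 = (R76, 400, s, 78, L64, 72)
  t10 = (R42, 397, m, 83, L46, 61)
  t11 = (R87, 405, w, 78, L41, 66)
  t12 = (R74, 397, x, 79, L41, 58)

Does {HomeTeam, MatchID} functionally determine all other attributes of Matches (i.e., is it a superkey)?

All 12 rows have distinct {HomeTeam, MatchID} values, so {HomeTeam, MatchID} → (all attributes) holds and {HomeTeam, MatchID} is a superkey.

Yes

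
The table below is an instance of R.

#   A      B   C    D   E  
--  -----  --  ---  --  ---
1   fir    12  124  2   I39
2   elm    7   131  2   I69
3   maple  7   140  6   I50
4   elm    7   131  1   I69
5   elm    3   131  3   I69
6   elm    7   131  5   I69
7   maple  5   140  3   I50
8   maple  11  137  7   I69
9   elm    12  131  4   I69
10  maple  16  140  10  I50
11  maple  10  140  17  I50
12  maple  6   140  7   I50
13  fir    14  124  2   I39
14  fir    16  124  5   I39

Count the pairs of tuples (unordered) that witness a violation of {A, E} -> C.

0

(A=fir, E=I39): all 3 rows agree on C — 0 pairs.
(A=elm, E=I69): all 5 rows agree on C — 0 pairs.
(A=maple, E=I50): all 5 rows agree on C — 0 pairs.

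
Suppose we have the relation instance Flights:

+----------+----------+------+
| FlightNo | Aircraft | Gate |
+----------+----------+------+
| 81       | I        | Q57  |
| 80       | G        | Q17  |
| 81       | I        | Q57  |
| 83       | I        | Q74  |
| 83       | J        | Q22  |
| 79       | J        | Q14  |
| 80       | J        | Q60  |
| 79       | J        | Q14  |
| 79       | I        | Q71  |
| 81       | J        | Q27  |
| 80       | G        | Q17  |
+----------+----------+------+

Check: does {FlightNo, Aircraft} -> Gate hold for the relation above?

(FlightNo=81, Aircraft=I): 2 rows → Gate = Q57, Q57 ✓
(FlightNo=80, Aircraft=G): 2 rows → Gate = Q17, Q17 ✓
(FlightNo=83, Aircraft=I): 1 row → Gate = Q74 ✓
(FlightNo=83, Aircraft=J): 1 row → Gate = Q22 ✓
(FlightNo=79, Aircraft=J): 2 rows → Gate = Q14, Q14 ✓
(FlightNo=80, Aircraft=J): 1 row → Gate = Q60 ✓
(FlightNo=79, Aircraft=I): 1 row → Gate = Q71 ✓
(FlightNo=81, Aircraft=J): 1 row → Gate = Q27 ✓
Every {FlightNo, Aircraft} value is associated with a single Gate value, so {FlightNo, Aircraft} -> Gate holds.

Yes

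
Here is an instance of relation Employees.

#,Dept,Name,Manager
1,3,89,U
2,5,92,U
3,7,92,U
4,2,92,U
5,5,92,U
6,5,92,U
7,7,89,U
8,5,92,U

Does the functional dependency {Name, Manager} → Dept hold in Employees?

No

(Name=89, Manager=U): rows 1, 7 → Dept takes values {3, 7} — violation
(Name=92, Manager=U): rows 2, 3, 4, 5, 6, 8 → Dept takes values {5, 7, 2} — violation
Two rows agree on {Name, Manager} but differ on Dept, so {Name, Manager} → Dept does not hold.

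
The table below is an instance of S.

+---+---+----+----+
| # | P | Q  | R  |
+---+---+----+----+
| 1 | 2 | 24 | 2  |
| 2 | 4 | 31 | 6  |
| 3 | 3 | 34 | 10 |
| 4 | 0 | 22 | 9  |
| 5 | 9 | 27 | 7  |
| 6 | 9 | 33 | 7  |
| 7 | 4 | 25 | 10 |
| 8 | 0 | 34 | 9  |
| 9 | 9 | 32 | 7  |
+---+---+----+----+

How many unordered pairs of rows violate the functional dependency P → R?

P=4: violating pairs (2,7) — 1 pair.
P=0: all 2 rows agree on R — 0 pairs.
P=9: all 3 rows agree on R — 0 pairs.

1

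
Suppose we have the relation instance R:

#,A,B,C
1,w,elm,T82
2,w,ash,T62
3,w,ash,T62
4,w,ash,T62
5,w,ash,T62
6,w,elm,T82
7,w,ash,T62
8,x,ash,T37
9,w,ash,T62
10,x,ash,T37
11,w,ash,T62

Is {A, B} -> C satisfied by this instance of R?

Yes

(A=w, B=elm): rows 1, 6 → C = T82, T82 ✓
(A=w, B=ash): rows 2, 3, 4, 5, 7, 9, 11 → C = T62, T62, T62, T62, T62, T62, T62 ✓
(A=x, B=ash): rows 8, 10 → C = T37, T37 ✓
Every {A, B} value is associated with a single C value, so {A, B} -> C holds.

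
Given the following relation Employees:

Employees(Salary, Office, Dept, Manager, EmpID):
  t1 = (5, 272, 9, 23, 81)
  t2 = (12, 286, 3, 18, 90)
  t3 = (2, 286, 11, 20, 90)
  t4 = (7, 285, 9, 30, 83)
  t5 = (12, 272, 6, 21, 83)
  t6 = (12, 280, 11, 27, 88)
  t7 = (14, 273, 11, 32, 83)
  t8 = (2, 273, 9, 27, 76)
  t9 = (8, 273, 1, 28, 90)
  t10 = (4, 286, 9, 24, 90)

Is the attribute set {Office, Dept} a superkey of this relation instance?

Yes

All 10 rows have distinct {Office, Dept} values, so {Office, Dept} → (all attributes) holds and {Office, Dept} is a superkey.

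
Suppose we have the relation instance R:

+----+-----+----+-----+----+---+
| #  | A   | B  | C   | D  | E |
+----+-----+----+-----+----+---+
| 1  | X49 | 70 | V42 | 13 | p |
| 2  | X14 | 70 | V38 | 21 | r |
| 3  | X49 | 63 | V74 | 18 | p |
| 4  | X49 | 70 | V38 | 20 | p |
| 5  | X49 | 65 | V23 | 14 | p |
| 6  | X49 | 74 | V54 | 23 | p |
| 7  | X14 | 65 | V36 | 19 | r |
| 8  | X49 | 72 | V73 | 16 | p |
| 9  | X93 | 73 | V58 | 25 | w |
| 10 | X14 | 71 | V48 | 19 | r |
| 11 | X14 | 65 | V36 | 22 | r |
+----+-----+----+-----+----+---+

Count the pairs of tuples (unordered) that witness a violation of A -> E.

0

A=X49: all 6 rows agree on E — 0 pairs.
A=X14: all 4 rows agree on E — 0 pairs.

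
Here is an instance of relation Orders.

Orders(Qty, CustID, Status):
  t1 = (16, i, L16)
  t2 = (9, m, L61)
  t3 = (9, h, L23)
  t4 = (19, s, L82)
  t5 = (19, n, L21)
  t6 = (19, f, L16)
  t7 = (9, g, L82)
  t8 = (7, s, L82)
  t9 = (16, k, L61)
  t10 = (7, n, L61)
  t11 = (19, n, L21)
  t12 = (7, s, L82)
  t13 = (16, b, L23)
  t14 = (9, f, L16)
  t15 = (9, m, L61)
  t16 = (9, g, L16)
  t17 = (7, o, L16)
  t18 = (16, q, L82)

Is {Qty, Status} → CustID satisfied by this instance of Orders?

(Qty=16, Status=L16): row 1 → CustID = i ✓
(Qty=9, Status=L61): rows 2, 15 → CustID = m, m ✓
(Qty=9, Status=L23): row 3 → CustID = h ✓
(Qty=19, Status=L82): row 4 → CustID = s ✓
(Qty=19, Status=L21): rows 5, 11 → CustID = n, n ✓
(Qty=19, Status=L16): row 6 → CustID = f ✓
(Qty=9, Status=L82): row 7 → CustID = g ✓
(Qty=7, Status=L82): rows 8, 12 → CustID = s, s ✓
(Qty=16, Status=L61): row 9 → CustID = k ✓
(Qty=7, Status=L61): row 10 → CustID = n ✓
(Qty=16, Status=L23): row 13 → CustID = b ✓
(Qty=9, Status=L16): rows 14, 16 → CustID takes values {f, g} — violation
(Qty=7, Status=L16): row 17 → CustID = o ✓
(Qty=16, Status=L82): row 18 → CustID = q ✓
Two rows agree on {Qty, Status} but differ on CustID, so {Qty, Status} → CustID does not hold.

No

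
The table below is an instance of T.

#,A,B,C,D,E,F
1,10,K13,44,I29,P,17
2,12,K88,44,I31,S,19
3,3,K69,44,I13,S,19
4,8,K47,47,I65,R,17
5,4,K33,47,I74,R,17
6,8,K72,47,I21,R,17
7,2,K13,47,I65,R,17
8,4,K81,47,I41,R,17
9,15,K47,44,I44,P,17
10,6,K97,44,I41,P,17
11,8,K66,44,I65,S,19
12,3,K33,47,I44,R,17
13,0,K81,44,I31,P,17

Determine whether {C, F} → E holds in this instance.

Yes

(C=44, F=17): rows 1, 9, 10, 13 → E = P, P, P, P ✓
(C=44, F=19): rows 2, 3, 11 → E = S, S, S ✓
(C=47, F=17): rows 4, 5, 6, 7, 8, 12 → E = R, R, R, R, R, R ✓
Every {C, F} value is associated with a single E value, so {C, F} → E holds.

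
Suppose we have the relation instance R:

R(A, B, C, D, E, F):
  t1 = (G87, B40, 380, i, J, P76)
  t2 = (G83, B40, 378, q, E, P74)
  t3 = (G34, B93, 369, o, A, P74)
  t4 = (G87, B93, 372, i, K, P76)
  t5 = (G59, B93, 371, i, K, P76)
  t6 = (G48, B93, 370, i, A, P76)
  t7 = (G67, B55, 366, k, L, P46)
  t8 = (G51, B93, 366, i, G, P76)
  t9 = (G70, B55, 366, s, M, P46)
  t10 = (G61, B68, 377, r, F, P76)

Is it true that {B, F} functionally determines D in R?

No

(B=B40, F=P76): row 1 → D = i ✓
(B=B40, F=P74): row 2 → D = q ✓
(B=B93, F=P74): row 3 → D = o ✓
(B=B93, F=P76): rows 4, 5, 6, 8 → D = i, i, i, i ✓
(B=B55, F=P46): rows 7, 9 → D takes values {k, s} — violation
(B=B68, F=P76): row 10 → D = r ✓
Two rows agree on {B, F} but differ on D, so {B, F} -> D does not hold.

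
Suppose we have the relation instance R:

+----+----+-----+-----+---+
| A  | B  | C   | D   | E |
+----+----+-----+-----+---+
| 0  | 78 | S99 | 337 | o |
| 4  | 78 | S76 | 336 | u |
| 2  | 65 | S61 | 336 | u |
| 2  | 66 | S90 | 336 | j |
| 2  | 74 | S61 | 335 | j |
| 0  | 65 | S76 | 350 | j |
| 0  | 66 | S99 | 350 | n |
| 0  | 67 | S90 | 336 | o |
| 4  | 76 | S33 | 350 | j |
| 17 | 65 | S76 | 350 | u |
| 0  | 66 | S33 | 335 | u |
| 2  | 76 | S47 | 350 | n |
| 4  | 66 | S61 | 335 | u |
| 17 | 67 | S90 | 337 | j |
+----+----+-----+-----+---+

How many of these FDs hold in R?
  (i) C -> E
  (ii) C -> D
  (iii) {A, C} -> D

0

(i) C -> E: C=S99: 2 rows → E takes values {o, n} — violation; C=S76: 3 rows → E takes values {u, j} — violation; C=S61: 3 rows → E takes values {u, j} — violation; C=S90: 3 rows → E takes values {j, o} — violation; C=S33: 2 rows → E takes values {j, u} — violation — fails.
(ii) C -> D: C=S99: 2 rows → D takes values {337, 350} — violation; C=S76: 3 rows → D takes values {336, 350} — violation; C=S61: 3 rows → D takes values {336, 335} — violation; C=S90: 3 rows → D takes values {336, 337} — violation; C=S33: 2 rows → D takes values {350, 335} — violation — fails.
(iii) {A, C} -> D: (A=0, C=S99): 2 rows → D takes values {337, 350} — violation; (A=2, C=S61): 2 rows → D takes values {336, 335} — violation — fails.
None of the 3 dependencies hold.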